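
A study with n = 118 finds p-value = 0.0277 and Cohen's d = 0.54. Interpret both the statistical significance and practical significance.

Statistically significant (p = 0.0277 < 0.05). Cohen's d = 0.54 indicates a medium effect size. Both statistical and practical significance should be considered.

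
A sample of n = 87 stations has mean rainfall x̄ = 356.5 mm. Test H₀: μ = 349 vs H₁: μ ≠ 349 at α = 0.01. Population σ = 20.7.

z = (x̄ - μ₀)/(σ/√n) = (356.5 - 349)/(20.7/√87) = 3.379. Critical value: ±2.576. Since |3.379| > 2.576, Reject H₀.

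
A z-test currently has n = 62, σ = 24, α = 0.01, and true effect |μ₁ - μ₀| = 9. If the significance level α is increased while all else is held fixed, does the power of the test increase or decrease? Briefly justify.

Power increases: a larger α lowers the critical value, so more of the H₁ sampling distribution falls in the rejection region.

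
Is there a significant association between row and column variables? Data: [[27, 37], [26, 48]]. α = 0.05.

χ² = 0.722. df = 1, critical = 3.841. Fail to reject H₀. No evidence of dependence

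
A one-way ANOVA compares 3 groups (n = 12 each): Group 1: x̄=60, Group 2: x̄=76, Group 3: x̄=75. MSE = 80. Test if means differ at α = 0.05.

Grand mean = 70.33. SS_between = 1928.0, MS_between = 964.0. F = 12.05, F_crit ≈ 3.285. Reject H₀.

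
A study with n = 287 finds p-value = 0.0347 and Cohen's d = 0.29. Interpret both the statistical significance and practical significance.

Statistically significant (p = 0.0347 < 0.05). Cohen's d = 0.29 indicates a small effect size. Both statistical and practical significance should be considered.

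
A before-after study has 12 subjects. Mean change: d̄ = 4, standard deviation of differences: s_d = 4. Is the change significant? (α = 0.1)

t = d̄/(s_d/√n) = 4/(4/√12) = 3.464. df = 11, critical t = ±1.796. Reject H₀.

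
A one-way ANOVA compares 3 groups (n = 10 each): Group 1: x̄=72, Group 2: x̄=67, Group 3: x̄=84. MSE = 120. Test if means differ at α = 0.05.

Grand mean = 74.33. SS_between = 1526.67, MS_between = 763.33. F = 6.361, F_crit ≈ 3.354. Reject H₀.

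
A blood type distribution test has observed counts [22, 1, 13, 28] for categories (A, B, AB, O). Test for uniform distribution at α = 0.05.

Expected = 16 each. χ² = Σ(O-E)²/E = 25.875. df = 3, critical value = 7.815. Reject H₀.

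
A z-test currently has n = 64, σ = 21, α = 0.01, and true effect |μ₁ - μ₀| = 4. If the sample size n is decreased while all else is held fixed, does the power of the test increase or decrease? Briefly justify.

Power decreases: a smaller n inflates the standard error σ/√n, pulling the sampling distribution under H₁ back toward the critical value.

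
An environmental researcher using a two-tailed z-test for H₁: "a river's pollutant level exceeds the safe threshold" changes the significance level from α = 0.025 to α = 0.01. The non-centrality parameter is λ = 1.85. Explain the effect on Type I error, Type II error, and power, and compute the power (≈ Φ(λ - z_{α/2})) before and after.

Decreasing α from 0.025 to 0.01:
• Type I error rate decreases (α is the Type I rate by definition).
• Critical value moves from z_{α/2} = 2.241 to 2.576, so power = Φ(λ - z_{α/2}) goes from Φ(1.85 - 2.241) = 0.348 to Φ(1.85 - 2.576) = 0.234.
• Type II error rate β = 1 - power therefore increases (0.652 → 0.766).
Appropriate when false positives are costly — here, shutting down a compliant factory unnecessarily.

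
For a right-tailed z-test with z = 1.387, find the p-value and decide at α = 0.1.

p = P(Z > 1.387) = 1 - Φ(1.387) ≈ 0.0827. Since p < 0.1, reject H₀ (significant) at α = 0.1.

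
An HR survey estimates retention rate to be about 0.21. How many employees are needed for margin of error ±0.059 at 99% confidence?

n = z²p(1-p)/E² = 2.576²×0.21×0.79/0.059² = 316.3 → n = 317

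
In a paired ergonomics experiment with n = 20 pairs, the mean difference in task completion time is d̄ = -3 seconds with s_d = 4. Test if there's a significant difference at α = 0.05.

t = d̄/(s_d/√n) = -3/(4/√20) = -3.354. df = 19, critical t = ±2.093. Reject H₀.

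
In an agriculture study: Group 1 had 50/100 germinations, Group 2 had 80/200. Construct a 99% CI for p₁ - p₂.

p̂₁ = 0.5, p̂₂ = 0.4. Difference = 0.1. CI = (-0.057, 0.257)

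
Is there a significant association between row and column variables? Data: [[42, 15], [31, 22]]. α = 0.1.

χ² = 2.84. df = 1, critical = 2.706. Reject H₀. Variables are dependent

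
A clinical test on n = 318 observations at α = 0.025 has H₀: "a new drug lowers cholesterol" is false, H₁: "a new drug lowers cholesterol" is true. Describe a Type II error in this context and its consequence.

Type II error: failing to reject H₀ when it is false — concluding that a new drug lowers cholesterol is not supported when in fact it is. Consequence: shelving an effective drug — patients miss out on a treatment that would have helped.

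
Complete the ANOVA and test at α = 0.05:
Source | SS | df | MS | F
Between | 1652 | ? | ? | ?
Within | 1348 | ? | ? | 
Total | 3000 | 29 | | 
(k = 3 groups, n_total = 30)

df_between = 2, df_within = 27. MS_between = 826.0, MS_within = 49.93. F = 16.545, F_crit ≈ 3.354. Reject H₀.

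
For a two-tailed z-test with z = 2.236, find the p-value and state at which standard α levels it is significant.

p = 2·P(Z > |2.236|) = 2·(1 - Φ(2.236)) ≈ 0.0254. Significant at α = 0.1; Significant at α = 0.05.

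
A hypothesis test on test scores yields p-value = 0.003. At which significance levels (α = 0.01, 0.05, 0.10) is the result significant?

p = 0.003. Significant at: α = 0.01, 0.05, 0.1.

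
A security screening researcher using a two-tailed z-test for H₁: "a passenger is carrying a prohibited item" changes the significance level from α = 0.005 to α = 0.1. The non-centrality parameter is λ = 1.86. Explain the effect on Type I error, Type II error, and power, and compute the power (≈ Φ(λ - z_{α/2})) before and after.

Increasing α from 0.005 to 0.1:
• Type I error rate increases (α is the Type I rate by definition).
• Critical value moves from z_{α/2} = 2.807 to 1.645, so power = Φ(λ - z_{α/2}) goes from Φ(1.86 - 2.807) = 0.172 to Φ(1.86 - 1.645) = 0.585.
• Type II error rate β = 1 - power therefore decreases (0.828 → 0.415).
Appropriate when false negatives are costly — here, letting a prohibited item through — security breach.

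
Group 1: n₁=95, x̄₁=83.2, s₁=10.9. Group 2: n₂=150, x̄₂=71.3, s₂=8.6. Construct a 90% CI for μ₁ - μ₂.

Difference = 11.9. SE = √(10.9²/95 + 8.6²/150) = 1.32. CI = (9.73, 14.07)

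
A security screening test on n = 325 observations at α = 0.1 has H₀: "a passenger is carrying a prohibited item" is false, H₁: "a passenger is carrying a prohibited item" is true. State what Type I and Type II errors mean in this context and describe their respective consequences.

Type I (false positive): concluding that a passenger is carrying a prohibited item when it is not — detaining an innocent passenger — delay and inconvenience. Type II (false negative): failing to conclude that a passenger is carrying a prohibited item when it is — letting a prohibited item through — security breach. Which is costlier depends on domain priorities and is a judgement call rather than a statistical fact.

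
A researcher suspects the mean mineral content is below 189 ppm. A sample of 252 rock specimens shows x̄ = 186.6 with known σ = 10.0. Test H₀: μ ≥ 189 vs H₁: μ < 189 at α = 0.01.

z = -3.81. Critical value: -2.33. Reject H₀.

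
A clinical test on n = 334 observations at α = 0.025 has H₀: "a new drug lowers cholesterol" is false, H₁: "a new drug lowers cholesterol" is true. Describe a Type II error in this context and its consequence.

Type II error: failing to reject H₀ when it is false — concluding that a new drug lowers cholesterol is not supported when in fact it is. Consequence: shelving an effective drug — patients miss out on a treatment that would have helped.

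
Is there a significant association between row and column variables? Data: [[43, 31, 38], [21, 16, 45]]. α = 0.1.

χ² = 8.504. df = 2, critical = 4.605. Reject H₀. Variables are dependent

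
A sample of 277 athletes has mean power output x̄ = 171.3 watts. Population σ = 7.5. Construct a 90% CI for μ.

CI = x̄ ± z*(σ/√n) = 171.3 ± 1.645(7.5/√277) = 171.3 ± 0.74 = (170.56, 172.04)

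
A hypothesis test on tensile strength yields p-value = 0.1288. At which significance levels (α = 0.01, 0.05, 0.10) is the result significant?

p = 0.1288. Not significant at any of the given levels.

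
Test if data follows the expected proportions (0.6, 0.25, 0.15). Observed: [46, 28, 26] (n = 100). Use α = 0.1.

Expected: [60.0, 25.0, 15.0]. χ² = 11.693. df = 2, critical = 4.605. Reject H₀.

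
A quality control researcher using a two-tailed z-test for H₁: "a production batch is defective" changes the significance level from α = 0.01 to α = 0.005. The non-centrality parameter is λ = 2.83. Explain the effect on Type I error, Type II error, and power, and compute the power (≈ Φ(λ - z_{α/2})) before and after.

Decreasing α from 0.01 to 0.005:
• Type I error rate decreases (α is the Type I rate by definition).
• Critical value moves from z_{α/2} = 2.576 to 2.807, so power = Φ(λ - z_{α/2}) goes from Φ(2.83 - 2.576) = 0.6 to Φ(2.83 - 2.807) = 0.509.
• Type II error rate β = 1 - power therefore increases (0.4 → 0.491).
Appropriate when false positives are costly — here, scrapping a good batch — wasted material and cost for no reason.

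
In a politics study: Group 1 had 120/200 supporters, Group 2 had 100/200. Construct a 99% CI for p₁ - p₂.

p̂₁ = 0.6, p̂₂ = 0.5. Difference = 0.1. CI = (-0.028, 0.228)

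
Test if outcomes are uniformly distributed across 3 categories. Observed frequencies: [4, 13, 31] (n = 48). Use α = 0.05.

Expected = 16 each. χ² = Σ(O-E)²/E = 23.625. df = 2, critical value = 5.991. Reject H₀.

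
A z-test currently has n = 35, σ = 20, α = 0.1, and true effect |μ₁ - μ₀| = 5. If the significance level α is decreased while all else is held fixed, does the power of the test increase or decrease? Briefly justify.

Power decreases: a smaller α raises the critical value, so less of the H₁ sampling distribution falls in the rejection region.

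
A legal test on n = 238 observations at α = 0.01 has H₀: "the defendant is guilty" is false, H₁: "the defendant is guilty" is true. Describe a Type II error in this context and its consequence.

Type II error: failing to reject H₀ when it is false — concluding that the defendant is guilty is not supported when in fact it is. Consequence: acquitting a guilty person.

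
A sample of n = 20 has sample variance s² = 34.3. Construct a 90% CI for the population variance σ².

df = 19. χ²_{0.05} = 30.144, χ²_{0.95} = 10.117. CI for σ² = ((n-1)s²/χ²_{α/2}, (n-1)s²/χ²_{1-α/2}) = (19·34.3/30.144, 19·34.3/10.117) = (21.62, 64.42)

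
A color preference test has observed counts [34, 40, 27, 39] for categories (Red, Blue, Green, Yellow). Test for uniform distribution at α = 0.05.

Expected = 35 each. χ² = Σ(O-E)²/E = 3.029. df = 3, critical value = 7.815. Fail to reject H₀.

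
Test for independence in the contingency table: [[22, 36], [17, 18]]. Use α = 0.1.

χ² = 1.015. df = 1, critical = 2.706. Fail to reject H₀. No evidence of dependence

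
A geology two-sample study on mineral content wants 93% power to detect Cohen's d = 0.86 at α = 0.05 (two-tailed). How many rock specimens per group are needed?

z_{α/2} = 1.96, z_β = Φ⁻¹(0.93) = 1.476. For large effect (d = 0.86): n per group = 2(z_{α/2} + z_β)²/d² = 2(1.96 + 1.476)²/0.86² = 31.9 → 32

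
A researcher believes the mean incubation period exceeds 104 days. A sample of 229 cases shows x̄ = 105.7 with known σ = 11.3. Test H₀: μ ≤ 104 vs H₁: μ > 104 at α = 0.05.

z = 2.277. Critical value: 1.645. Reject H₀.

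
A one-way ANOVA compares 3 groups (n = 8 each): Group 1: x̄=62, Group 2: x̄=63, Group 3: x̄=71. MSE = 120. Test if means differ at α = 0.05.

Grand mean = 65.33. SS_between = 389.33, MS_between = 194.67. F = 1.622, F_crit ≈ 3.467. Fail to reject H₀.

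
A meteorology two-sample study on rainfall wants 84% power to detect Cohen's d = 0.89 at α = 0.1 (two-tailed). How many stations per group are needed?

z_{α/2} = 1.645, z_β = Φ⁻¹(0.84) = 0.994. For large effect (d = 0.89): n per group = 2(z_{α/2} + z_β)²/d² = 2(1.645 + 0.994)²/0.89² = 17.6 → 18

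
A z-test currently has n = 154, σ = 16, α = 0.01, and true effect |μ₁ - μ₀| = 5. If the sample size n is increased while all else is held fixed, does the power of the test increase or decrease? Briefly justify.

Power increases: a larger n shrinks the standard error σ/√n, moving the sampling distribution under H₁ further from the critical value.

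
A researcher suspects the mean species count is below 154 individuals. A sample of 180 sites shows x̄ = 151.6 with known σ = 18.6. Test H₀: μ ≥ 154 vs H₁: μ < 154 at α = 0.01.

z = -1.731. Critical value: -2.33. Fail to reject H₀.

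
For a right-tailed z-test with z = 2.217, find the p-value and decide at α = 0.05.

p = P(Z > 2.217) = 1 - Φ(2.217) ≈ 0.0133. Since p < 0.05, reject H₀ (significant) at α = 0.05.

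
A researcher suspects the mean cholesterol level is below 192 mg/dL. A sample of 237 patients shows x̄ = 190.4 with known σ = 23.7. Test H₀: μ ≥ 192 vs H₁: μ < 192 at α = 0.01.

z = -1.039. Critical value: -2.33. Fail to reject H₀.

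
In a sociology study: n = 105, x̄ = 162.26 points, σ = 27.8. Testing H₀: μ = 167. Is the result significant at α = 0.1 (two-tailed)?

z = (162.26 - 167)/(27.8/√105) = -1.747. Since |z| > 1.645, significant at α = 0.1.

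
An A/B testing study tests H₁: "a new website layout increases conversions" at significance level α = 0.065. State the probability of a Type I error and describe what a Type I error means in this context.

P(Type I error) = α = 0.065. A Type I error is rejecting H₀ when H₀ is actually true (false positive) — here, concluding that a new website layout increases conversions when in fact this is not the case. Consequence: rolling out a layout that doesn't actually help — wasted engineering effort.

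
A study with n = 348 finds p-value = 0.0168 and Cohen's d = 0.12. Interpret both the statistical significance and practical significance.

Statistically significant (p = 0.0168 < 0.05). Cohen's d = 0.12 indicates a very small effect size. Both statistical and practical significance should be considered.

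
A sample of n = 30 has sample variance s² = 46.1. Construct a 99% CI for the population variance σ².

df = 29. χ²_{0.005} = 52.336, χ²_{0.995} = 13.121. CI for σ² = ((n-1)s²/χ²_{α/2}, (n-1)s²/χ²_{1-α/2}) = (29·46.1/52.336, 29·46.1/13.121) = (25.54, 101.89)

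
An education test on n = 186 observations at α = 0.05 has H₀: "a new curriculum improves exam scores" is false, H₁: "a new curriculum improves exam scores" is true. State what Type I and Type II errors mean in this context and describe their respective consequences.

Type I (false positive): concluding that a new curriculum improves exam scores when it is not — adopting a curriculum that gives no real benefit — disruption for nothing. Type II (false negative): failing to conclude that a new curriculum improves exam scores when it is — keeping the old curriculum when the new one would have helped students. Which is costlier depends on domain priorities and is a judgement call rather than a statistical fact.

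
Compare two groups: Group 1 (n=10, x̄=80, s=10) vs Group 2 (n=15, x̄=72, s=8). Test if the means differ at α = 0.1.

Pooled sp = 8.84. t = 2.218, df = 23. Critical t = ±1.714. Reject H₀.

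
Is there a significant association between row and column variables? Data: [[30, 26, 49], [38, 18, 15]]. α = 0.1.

χ² = 14.429. df = 2, critical = 4.605. Reject H₀. Variables are dependent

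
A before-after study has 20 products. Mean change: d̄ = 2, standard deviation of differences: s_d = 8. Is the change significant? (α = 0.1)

t = d̄/(s_d/√n) = 2/(8/√20) = 1.118. df = 19, critical t = ±1.729. Fail to reject H₀.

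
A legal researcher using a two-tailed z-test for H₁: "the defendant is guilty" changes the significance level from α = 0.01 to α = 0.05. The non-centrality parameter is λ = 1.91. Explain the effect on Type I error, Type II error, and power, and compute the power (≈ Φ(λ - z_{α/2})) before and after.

Increasing α from 0.01 to 0.05:
• Type I error rate increases (α is the Type I rate by definition).
• Critical value moves from z_{α/2} = 2.576 to 1.96, so power = Φ(λ - z_{α/2}) goes from Φ(1.91 - 2.576) = 0.253 to Φ(1.91 - 1.96) = 0.48.
• Type II error rate β = 1 - power therefore decreases (0.747 → 0.52).
Appropriate when false negatives are costly — here, acquitting a guilty person.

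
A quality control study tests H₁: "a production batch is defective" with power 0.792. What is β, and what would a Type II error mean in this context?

β = 1 - power = 1 - 0.792 = 0.208. A Type II error is failing to reject H₀ when H₀ is false (false negative) — here, failing to conclude that a production batch is defective when in fact it is true. Consequence: shipping a defective batch — faulty products reach customers.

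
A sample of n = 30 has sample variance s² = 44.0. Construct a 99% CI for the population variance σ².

df = 29. χ²_{0.005} = 52.336, χ²_{0.995} = 13.121. CI for σ² = ((n-1)s²/χ²_{α/2}, (n-1)s²/χ²_{1-α/2}) = (29·44.0/52.336, 29·44.0/13.121) = (24.38, 97.25)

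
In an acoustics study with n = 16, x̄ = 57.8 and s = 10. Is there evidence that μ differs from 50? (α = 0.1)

t = (x̄ - μ₀)/(s/√n) = (57.8 - 50)/(10/√16) = 3.12. df = 15, critical t = ±1.753. Reject H₀.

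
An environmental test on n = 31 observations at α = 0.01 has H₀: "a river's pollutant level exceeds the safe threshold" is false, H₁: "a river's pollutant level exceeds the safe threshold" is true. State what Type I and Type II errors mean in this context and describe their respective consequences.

Type I (false positive): concluding that a river's pollutant level exceeds the safe threshold when it is not — shutting down a compliant factory unnecessarily. Type II (false negative): failing to conclude that a river's pollutant level exceeds the safe threshold when it is — allowing unsafe pollution to continue. Which is costlier depends on domain priorities and is a judgement call rather than a statistical fact.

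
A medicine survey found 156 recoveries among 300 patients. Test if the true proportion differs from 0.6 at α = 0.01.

p̂ = 0.52, p₀ = 0.6. z = (p̂ - p₀)/√(p₀(1-p₀)/n) = -2.828. Critical: ±2.576. Reject H₀.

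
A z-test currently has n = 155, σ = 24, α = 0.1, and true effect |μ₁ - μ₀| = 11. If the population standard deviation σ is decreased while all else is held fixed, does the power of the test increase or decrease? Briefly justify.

Power increases: a smaller σ shrinks the standard error σ/√n, moving the sampling distribution under H₁ further from the critical value.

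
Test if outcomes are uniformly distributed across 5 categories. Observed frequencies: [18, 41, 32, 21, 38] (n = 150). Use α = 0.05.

Expected = 30 each. χ² = Σ(O-E)²/E = 13.8. df = 4, critical value = 9.488. Reject H₀.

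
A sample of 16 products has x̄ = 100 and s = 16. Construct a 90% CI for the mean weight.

CI = x̄ ± t*(s/√n) = 100 ± 1.753(16/√16) = (92.99, 107.01)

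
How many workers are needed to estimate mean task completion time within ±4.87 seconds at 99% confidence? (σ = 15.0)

n = (z*σ/E)² = (2.576×15.0/4.87)² = 63.0 → n = 63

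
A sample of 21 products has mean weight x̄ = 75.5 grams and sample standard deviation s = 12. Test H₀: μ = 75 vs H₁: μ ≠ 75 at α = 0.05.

t = (x̄ - μ₀)/(s/√n) = (75.5 - 75)/(12/√21) = 0.191. df = 20, critical t = ±2.086. Fail to reject H₀.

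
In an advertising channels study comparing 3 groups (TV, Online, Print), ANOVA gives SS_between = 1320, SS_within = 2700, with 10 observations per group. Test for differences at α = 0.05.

df_between = 2, df_within = 27. F = MS_between/MS_within = 660.0/100.0 = 6.6. F_crit ≈ 3.354. Reject H₀. At least one mean differs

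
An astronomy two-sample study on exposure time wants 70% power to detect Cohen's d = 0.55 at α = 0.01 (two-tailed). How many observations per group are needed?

z_{α/2} = 2.576, z_β = Φ⁻¹(0.7) = 0.524. For medium effect (d = 0.55): n per group = 2(z_{α/2} + z_β)²/d² = 2(2.576 + 0.524)²/0.55² = 63.5 → 64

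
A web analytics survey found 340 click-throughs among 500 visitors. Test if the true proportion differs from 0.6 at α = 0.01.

p̂ = 0.68, p₀ = 0.6. z = (p̂ - p₀)/√(p₀(1-p₀)/n) = 3.651. Critical: ±2.576. Reject H₀.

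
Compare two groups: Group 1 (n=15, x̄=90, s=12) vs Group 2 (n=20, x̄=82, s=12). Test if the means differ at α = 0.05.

Pooled sp = 12.0. t = 1.952, df = 33. Critical t = ±2.035. Fail to reject H₀.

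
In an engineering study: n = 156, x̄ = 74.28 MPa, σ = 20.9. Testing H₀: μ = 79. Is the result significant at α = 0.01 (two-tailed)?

z = (74.28 - 79)/(20.9/√156) = -2.821. Since |z| > 2.576, significant at α = 0.01.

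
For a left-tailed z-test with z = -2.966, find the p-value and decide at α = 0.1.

p = P(Z < -2.966) = Φ(-2.966) ≈ 0.0015. Since p < 0.1, reject H₀ (significant) at α = 0.1.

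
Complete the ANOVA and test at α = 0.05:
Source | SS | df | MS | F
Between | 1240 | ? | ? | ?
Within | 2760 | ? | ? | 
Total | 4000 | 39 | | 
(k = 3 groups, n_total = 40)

df_between = 2, df_within = 37. MS_between = 620.0, MS_within = 74.59. F = 8.312, F_crit ≈ 3.252. Reject H₀.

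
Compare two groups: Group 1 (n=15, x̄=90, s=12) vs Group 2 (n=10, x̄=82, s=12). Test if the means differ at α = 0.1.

Pooled sp = 12.0. t = 1.633, df = 23. Critical t = ±1.714. Fail to reject H₀.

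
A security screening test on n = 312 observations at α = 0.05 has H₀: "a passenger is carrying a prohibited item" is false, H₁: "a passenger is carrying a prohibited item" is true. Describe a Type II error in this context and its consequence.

Type II error: failing to reject H₀ when it is false — concluding that a passenger is carrying a prohibited item is not supported when in fact it is. Consequence: letting a prohibited item through — security breach.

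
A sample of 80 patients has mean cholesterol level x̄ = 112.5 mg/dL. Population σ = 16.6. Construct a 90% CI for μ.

CI = x̄ ± z*(σ/√n) = 112.5 ± 1.645(16.6/√80) = 112.5 ± 3.05 = (109.45, 115.55)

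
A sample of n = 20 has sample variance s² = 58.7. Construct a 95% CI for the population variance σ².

df = 19. χ²_{0.025} = 32.852, χ²_{0.975} = 8.907. CI for σ² = ((n-1)s²/χ²_{α/2}, (n-1)s²/χ²_{1-α/2}) = (19·58.7/32.852, 19·58.7/8.907) = (33.95, 125.22)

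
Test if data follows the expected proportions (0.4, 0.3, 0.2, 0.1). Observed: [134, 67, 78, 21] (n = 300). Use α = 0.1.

Expected: [120.0, 90.0, 60.0, 30.0]. χ² = 15.611. df = 3, critical = 6.251. Reject H₀.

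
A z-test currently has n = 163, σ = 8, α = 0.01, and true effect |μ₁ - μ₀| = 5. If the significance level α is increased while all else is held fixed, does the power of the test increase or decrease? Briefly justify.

Power increases: a larger α lowers the critical value, so more of the H₁ sampling distribution falls in the rejection region.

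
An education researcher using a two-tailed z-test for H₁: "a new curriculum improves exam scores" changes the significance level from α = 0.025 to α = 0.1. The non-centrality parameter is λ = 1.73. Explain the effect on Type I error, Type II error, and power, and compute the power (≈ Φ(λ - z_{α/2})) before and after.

Increasing α from 0.025 to 0.1:
• Type I error rate increases (α is the Type I rate by definition).
• Critical value moves from z_{α/2} = 2.241 to 1.645, so power = Φ(λ - z_{α/2}) goes from Φ(1.73 - 2.241) = 0.305 to Φ(1.73 - 1.645) = 0.534.
• Type II error rate β = 1 - power therefore decreases (0.695 → 0.466).
Appropriate when false negatives are costly — here, keeping the old curriculum when the new one would have helped students.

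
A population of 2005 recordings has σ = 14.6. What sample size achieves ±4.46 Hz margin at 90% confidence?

Without FPC: n₀ = (1.645×14.6/4.46)² = 28.998. With FPC: n = n₀N/(n₀+N-1) = 28.6 → n = 29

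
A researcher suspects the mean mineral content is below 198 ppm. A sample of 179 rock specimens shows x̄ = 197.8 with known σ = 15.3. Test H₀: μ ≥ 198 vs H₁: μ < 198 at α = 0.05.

z = -0.175. Critical value: -1.645. Fail to reject H₀.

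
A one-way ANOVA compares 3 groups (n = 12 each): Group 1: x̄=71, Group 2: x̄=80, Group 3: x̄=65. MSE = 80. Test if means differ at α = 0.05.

Grand mean = 72.0. SS_between = 1368.0, MS_between = 684.0. F = 8.55, F_crit ≈ 3.285. Reject H₀.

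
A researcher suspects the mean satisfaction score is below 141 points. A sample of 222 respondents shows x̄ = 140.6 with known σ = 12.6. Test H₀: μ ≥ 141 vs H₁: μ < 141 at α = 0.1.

z = -0.473. Critical value: -1.28. Fail to reject H₀.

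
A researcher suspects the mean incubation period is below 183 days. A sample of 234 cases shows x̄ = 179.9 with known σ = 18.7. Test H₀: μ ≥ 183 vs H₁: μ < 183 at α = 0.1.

z = -2.536. Critical value: -1.28. Reject H₀.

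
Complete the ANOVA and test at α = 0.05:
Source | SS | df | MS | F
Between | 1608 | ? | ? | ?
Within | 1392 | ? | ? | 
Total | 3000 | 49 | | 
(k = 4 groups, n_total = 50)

df_between = 3, df_within = 46. MS_between = 536.0, MS_within = 30.26. F = 17.713, F_crit ≈ 2.807. Reject H₀.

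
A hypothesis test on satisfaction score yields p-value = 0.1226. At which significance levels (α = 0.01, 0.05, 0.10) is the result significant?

p = 0.1226. Not significant at any of the given levels.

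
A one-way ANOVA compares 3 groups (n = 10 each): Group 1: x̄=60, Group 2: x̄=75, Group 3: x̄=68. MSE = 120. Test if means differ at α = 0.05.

Grand mean = 67.67. SS_between = 1126.67, MS_between = 563.33. F = 4.694, F_crit ≈ 3.354. Reject H₀.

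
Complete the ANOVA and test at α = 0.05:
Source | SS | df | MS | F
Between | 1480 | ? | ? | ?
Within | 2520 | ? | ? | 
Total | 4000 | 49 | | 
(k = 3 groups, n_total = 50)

df_between = 2, df_within = 47. MS_between = 740.0, MS_within = 53.62. F = 13.802, F_crit ≈ 3.195. Reject H₀.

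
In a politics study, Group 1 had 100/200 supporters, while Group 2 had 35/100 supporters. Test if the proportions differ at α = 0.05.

p̂₁ = 0.5, p̂₂ = 0.35, pooled p̂ = 0.45. z = 2.462. Critical: ±1.96. Reject H₀.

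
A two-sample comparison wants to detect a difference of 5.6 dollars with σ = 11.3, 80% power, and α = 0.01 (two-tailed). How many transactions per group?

n per group = 2(z_α/2 + z_β)²σ²/d² = 2×(2.576 + 0.84)²×11.3²/5.6² = 95.03 → n = 96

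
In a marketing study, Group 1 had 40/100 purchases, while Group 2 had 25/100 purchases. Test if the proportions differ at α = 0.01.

p̂₁ = 0.4, p̂₂ = 0.25, pooled p̂ = 0.325. z = 2.265. Critical: ±2.576. Fail to reject H₀.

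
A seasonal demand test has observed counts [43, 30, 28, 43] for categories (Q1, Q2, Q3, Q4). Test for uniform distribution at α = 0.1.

Expected = 36 each. χ² = Σ(O-E)²/E = 5.5. df = 3, critical value = 6.251. Fail to reject H₀.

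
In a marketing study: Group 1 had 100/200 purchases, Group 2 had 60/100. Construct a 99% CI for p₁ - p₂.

p̂₁ = 0.5, p̂₂ = 0.6. Difference = -0.1. CI = (-0.256, 0.056)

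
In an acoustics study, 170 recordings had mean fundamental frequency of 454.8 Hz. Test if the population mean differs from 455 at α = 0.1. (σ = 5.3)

z = (x̄ - μ₀)/(σ/√n) = (454.8 - 455)/(5.3/√170) = -0.492. Critical value: ±1.645. Since |-0.492| ≤ 1.645, Fail to reject H₀.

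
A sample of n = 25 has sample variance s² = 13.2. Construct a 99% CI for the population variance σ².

df = 24. χ²_{0.005} = 45.559, χ²_{0.995} = 9.886. CI for σ² = ((n-1)s²/χ²_{α/2}, (n-1)s²/χ²_{1-α/2}) = (24·13.2/45.559, 24·13.2/9.886) = (6.95, 32.05)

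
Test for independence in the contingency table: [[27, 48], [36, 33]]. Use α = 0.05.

χ² = 3.82. df = 1, critical = 3.841. Fail to reject H₀. No evidence of dependence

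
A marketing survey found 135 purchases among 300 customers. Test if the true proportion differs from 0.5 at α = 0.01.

p̂ = 0.45, p₀ = 0.5. z = (p̂ - p₀)/√(p₀(1-p₀)/n) = -1.732. Critical: ±2.576. Fail to reject H₀.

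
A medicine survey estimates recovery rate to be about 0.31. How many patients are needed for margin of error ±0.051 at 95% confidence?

n = z²p(1-p)/E² = 1.96²×0.31×0.69/0.051² = 315.9 → n = 316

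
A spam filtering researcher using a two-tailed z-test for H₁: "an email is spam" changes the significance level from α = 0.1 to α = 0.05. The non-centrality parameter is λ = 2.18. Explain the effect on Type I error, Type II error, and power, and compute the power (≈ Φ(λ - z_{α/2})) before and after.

Decreasing α from 0.1 to 0.05:
• Type I error rate decreases (α is the Type I rate by definition).
• Critical value moves from z_{α/2} = 1.645 to 1.96, so power = Φ(λ - z_{α/2}) goes from Φ(2.18 - 1.645) = 0.704 to Φ(2.18 - 1.96) = 0.587.
• Type II error rate β = 1 - power therefore increases (0.296 → 0.413).
Appropriate when false positives are costly — here, a legitimate email is sent to the spam folder and the user misses it.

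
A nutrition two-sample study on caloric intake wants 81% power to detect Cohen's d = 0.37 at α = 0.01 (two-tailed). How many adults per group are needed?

z_{α/2} = 2.576, z_β = Φ⁻¹(0.81) = 0.878. For small effect (d = 0.37): n per group = 2(z_{α/2} + z_β)²/d² = 2(2.576 + 0.878)²/0.37² = 174.3 → 175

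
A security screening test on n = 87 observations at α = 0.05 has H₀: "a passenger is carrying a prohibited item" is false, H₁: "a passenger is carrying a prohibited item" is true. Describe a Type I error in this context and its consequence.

Type I error: rejecting H₀ when it is true — concluding that a passenger is carrying a prohibited item when in fact it is not. Consequence: detaining an innocent passenger — delay and inconvenience.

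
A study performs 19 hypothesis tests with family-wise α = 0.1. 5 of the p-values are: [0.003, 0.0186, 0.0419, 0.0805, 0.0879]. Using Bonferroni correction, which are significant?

Bonferroni α = 0.1/19 = 0.00526. Significant p-values: [0.003]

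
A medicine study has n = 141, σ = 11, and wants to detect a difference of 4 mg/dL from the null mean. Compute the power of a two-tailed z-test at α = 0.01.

SE = σ/√n = 11/√141 = 0.926. Non-centrality λ = d/SE = 4/0.926 = 4.318. Power ≈ Φ(λ - z_{α/2}) = Φ(4.318 - 2.576) = Φ(1.742) = 0.959.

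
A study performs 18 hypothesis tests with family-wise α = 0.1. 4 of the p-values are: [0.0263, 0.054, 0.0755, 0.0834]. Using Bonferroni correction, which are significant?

Bonferroni α = 0.1/18 = 0.00556. None of the given p-values are significant.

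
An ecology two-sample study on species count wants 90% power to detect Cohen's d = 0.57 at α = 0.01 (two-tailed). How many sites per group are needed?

z_{α/2} = 2.576, z_β = Φ⁻¹(0.9) = 1.282. For medium effect (d = 0.57): n per group = 2(z_{α/2} + z_β)²/d² = 2(2.576 + 1.282)²/0.57² = 91.6 → 92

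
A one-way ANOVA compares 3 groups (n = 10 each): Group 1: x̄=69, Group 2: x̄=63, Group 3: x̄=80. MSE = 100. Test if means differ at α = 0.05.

Grand mean = 70.67. SS_between = 1486.67, MS_between = 743.33. F = 7.433, F_crit ≈ 3.354. Reject H₀.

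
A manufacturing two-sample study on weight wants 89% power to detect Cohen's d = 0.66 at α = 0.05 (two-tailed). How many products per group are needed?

z_{α/2} = 1.96, z_β = Φ⁻¹(0.89) = 1.227. For medium effect (d = 0.66): n per group = 2(z_{α/2} + z_β)²/d² = 2(1.96 + 1.227)²/0.66² = 46.6 → 47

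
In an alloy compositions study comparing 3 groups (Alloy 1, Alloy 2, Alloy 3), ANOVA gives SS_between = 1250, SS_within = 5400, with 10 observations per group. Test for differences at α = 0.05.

df_between = 2, df_within = 27. F = MS_between/MS_within = 625.0/200.0 = 3.125. F_crit ≈ 3.354. Fail to reject H₀.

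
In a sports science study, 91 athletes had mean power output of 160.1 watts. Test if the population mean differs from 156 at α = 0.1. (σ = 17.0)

z = (x̄ - μ₀)/(σ/√n) = (160.1 - 156)/(17.0/√91) = 2.301. Critical value: ±1.645. Since |2.301| > 1.645, Reject H₀.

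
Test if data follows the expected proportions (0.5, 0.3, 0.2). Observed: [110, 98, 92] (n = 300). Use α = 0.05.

Expected: [150.0, 90.0, 60.0]. χ² = 28.444. df = 2, critical = 5.991. Reject H₀.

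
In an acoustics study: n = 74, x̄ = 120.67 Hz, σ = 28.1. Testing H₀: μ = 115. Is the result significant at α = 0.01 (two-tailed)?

z = (120.67 - 115)/(28.1/√74) = 1.736. Since |z| ≤ 2.576, not significant at α = 0.01.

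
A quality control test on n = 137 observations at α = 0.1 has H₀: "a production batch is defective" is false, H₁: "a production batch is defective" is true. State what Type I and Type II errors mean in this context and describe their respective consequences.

Type I (false positive): concluding that a production batch is defective when it is not — scrapping a good batch — wasted material and cost for no reason. Type II (false negative): failing to conclude that a production batch is defective when it is — shipping a defective batch — faulty products reach customers. Which is costlier depends on domain priorities and is a judgement call rather than a statistical fact.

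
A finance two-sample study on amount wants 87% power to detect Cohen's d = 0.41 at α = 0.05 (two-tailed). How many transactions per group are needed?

z_{α/2} = 1.96, z_β = Φ⁻¹(0.87) = 1.126. For small effect (d = 0.41): n per group = 2(z_{α/2} + z_β)²/d² = 2(1.96 + 1.126)²/0.41² = 113.3 → 114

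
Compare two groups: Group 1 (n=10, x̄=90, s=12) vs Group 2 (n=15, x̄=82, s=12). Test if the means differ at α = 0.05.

Pooled sp = 12.0. t = 1.633, df = 23. Critical t = ±2.069. Fail to reject H₀.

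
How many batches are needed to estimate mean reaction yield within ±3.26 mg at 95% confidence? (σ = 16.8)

n = (z*σ/E)² = (1.96×16.8/3.26)² = 102.02 → n = 103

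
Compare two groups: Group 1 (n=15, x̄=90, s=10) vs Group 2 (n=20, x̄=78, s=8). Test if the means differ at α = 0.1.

Pooled sp = 8.9. t = 3.946, df = 33. Critical t = ±1.692. Reject H₀.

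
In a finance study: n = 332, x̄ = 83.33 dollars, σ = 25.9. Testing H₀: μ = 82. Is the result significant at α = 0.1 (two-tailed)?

z = (83.33 - 82)/(25.9/√332) = 0.936. Since |z| ≤ 1.645, not significant at α = 0.1.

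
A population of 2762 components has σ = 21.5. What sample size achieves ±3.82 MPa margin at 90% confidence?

Without FPC: n₀ = (1.645×21.5/3.82)² = 85.72. With FPC: n = n₀N/(n₀+N-1) = 83.2 → n = 84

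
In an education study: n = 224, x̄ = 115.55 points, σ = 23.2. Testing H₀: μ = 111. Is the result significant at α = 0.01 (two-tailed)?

z = (115.55 - 111)/(23.2/√224) = 2.935. Since |z| > 2.576, significant at α = 0.01.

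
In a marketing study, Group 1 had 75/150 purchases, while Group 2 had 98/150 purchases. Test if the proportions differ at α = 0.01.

p̂₁ = 0.5, p̂₂ = 0.653, pooled p̂ = 0.577. z = -2.688. Critical: ±2.576. Reject H₀.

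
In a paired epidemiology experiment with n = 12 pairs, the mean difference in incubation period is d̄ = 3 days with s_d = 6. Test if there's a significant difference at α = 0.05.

t = d̄/(s_d/√n) = 3/(6/√12) = 1.732. df = 11, critical t = ±2.201. Fail to reject H₀.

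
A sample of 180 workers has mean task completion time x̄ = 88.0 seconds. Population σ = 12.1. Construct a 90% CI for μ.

CI = x̄ ± z*(σ/√n) = 88.0 ± 1.645(12.1/√180) = 88.0 ± 1.48 = (86.52, 89.48)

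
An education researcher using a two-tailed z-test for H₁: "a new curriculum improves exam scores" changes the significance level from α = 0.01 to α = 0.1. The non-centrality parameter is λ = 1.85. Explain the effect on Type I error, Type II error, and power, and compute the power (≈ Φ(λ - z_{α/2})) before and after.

Increasing α from 0.01 to 0.1:
• Type I error rate increases (α is the Type I rate by definition).
• Critical value moves from z_{α/2} = 2.576 to 1.645, so power = Φ(λ - z_{α/2}) goes from Φ(1.85 - 2.576) = 0.234 to Φ(1.85 - 1.645) = 0.581.
• Type II error rate β = 1 - power therefore decreases (0.766 → 0.419).
Appropriate when false negatives are costly — here, keeping the old curriculum when the new one would have helped students.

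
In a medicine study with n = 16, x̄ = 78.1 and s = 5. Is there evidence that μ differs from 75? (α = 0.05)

t = (x̄ - μ₀)/(s/√n) = (78.1 - 75)/(5/√16) = 2.48. df = 15, critical t = ±2.131. Reject H₀.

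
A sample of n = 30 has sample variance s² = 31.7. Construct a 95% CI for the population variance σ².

df = 29. χ²_{0.025} = 45.722, χ²_{0.975} = 16.047. CI for σ² = ((n-1)s²/χ²_{α/2}, (n-1)s²/χ²_{1-α/2}) = (29·31.7/45.722, 29·31.7/16.047) = (20.11, 57.29)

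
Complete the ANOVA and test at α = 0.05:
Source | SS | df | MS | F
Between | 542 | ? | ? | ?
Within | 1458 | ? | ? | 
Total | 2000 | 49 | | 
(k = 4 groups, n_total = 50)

df_between = 3, df_within = 46. MS_between = 180.67, MS_within = 31.7. F = 5.7, F_crit ≈ 2.807. Reject H₀.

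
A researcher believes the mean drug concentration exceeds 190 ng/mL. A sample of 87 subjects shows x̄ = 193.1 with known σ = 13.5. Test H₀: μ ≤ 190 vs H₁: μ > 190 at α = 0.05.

z = 2.142. Critical value: 1.645. Reject H₀.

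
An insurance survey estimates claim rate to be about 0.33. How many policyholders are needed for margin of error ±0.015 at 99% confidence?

n = z²p(1-p)/E² = 2.576²×0.33×0.67/0.015² = 6520.8 → n = 6521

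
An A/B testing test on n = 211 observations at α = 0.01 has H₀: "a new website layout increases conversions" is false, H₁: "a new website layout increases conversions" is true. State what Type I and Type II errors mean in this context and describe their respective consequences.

Type I (false positive): concluding that a new website layout increases conversions when it is not — rolling out a layout that doesn't actually help — wasted engineering effort. Type II (false negative): failing to conclude that a new website layout increases conversions when it is — discarding a layout that would have improved conversions — lost revenue. Which is costlier depends on domain priorities and is a judgement call rather than a statistical fact.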